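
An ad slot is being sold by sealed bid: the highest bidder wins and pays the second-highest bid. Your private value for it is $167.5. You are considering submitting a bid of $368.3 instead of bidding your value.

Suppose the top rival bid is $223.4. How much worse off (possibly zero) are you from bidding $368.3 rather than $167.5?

Bidding your value $167.5: you lose (since $167.5 < $223.4). Payoff $0.
Bidding $368.3: you win and pay $223.4. Payoff $167.5 − $223.4 = −$55.9.
The competing bid $223.4 lies between your value and your inflated bid, so overbidding wins an item priced above your value.
Loss from deviating = $0 − (−$55.9) = $55.9.

$55.9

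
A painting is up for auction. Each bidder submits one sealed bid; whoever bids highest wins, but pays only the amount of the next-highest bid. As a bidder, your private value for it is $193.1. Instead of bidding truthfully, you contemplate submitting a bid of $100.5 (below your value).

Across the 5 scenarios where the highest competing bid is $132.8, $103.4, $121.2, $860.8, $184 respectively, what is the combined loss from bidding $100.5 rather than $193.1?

The deviation costs you only when the competing bid falls strictly between $100.5 and $193.1; elsewhere both bids give the same outcome.
$132.8: truthful payoff $60.3, deviation payoff $0 → loss $60.3.
$103.4: truthful payoff $89.7, deviation payoff $0 → loss $89.7.
$121.2: truthful payoff $71.9, deviation payoff $0 → loss $71.9.
$860.8: outcomes coincide → loss $0.
$184: truthful payoff $9.1, deviation payoff $0 → loss $9.1.
Total loss = $60.3 + $89.7 + $71.9 + $9.1 = $231.

$231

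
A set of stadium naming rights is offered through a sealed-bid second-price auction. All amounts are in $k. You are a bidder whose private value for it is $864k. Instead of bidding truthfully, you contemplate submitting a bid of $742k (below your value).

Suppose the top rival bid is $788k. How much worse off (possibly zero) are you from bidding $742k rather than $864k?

$76k

Bidding your value $864k: you win (since $864k > $788k) and pay $788k. Payoff $76k.
Bidding $742k: you lose. Payoff $0k.
The competing bid $788k lies between your shaded bid and your value, so underbidding forfeits an item you could have won at a profitable price.
Loss from deviating = $76k − ($0k) = $76k.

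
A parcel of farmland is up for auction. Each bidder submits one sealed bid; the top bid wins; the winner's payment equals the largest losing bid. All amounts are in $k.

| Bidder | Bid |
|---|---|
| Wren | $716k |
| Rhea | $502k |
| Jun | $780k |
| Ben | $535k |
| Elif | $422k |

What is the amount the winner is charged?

Highest bid: Jun at $780k, so Jun wins.
Second-highest bid: Wren at $716k — that is the price the winner pays.

$716k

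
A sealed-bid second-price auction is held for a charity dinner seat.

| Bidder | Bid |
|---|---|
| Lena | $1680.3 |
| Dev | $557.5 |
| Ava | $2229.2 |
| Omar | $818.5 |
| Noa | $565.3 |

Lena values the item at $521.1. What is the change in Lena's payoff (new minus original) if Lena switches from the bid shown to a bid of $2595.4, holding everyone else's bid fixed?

The highest bid among the other bidders is $2229.2; Lena's bid doesn't change that.
Original bid $1680.3: Lena is not highest (top rival bid is $2229.2); payoff $0.
Alternative bid $2595.4: Lena is highest, pays the top rival bid $2229.2; payoff $521.1 − $2229.2 = −$1708.1.
Change in payoff = −$1708.1 − ($0) = −$1708.1.

−$1708.1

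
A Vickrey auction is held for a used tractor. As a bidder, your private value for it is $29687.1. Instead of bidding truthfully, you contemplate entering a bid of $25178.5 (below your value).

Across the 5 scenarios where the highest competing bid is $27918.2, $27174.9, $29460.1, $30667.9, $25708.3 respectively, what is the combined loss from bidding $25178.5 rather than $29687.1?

The deviation costs you only when the competing bid falls strictly between $25178.5 and $29687.1; elsewhere both bids give the same outcome.
$27918.2: truthful payoff $1768.9, deviation payoff $0 → loss $1768.9.
$27174.9: truthful payoff $2512.2, deviation payoff $0 → loss $2512.2.
$29460.1: truthful payoff $227, deviation payoff $0 → loss $227.
$30667.9: outcomes coincide → loss $0.
$25708.3: truthful payoff $3978.8, deviation payoff $0 → loss $3978.8.
Total loss = $1768.9 + $2512.2 + $227 + $3978.8 = $8486.9.

$8486.9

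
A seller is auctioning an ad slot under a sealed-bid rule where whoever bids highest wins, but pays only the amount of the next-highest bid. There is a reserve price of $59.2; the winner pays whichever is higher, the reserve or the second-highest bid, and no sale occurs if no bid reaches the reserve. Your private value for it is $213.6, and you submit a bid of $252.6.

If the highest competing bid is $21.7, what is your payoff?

Your bid $252.6 is the highest and exceeds the reserve.
Price = max(second-highest bid, reserve) = max($21.7, $59.2) = $59.2.
Payoff = $213.6 − $59.2 = $154.4.

$154.4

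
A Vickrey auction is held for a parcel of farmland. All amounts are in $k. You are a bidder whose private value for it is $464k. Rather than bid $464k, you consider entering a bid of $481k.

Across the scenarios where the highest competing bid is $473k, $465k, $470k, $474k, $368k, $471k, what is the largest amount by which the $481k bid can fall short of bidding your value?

$10k

$473k: truthful gives $0k, deviation gives −$9k → loss $9k.
$465k: truthful gives $0k, deviation gives −$1k → loss $1k.
$470k: truthful gives $0k, deviation gives −$6k → loss $6k.
$474k: truthful gives $0k, deviation gives −$10k → loss $10k.
$368k: same outcome either way → loss $0k.
$471k: truthful gives $0k, deviation gives −$7k → loss $7k.
Maximum loss: $10k.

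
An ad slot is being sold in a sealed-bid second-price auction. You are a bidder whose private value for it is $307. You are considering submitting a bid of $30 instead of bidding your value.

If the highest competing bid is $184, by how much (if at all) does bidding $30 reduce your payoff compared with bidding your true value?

$123

Bidding your value $307: you win (since $307 > $184) and pay $184. Payoff $123.
Bidding $30: you lose. Payoff $0.
The competing bid $184 lies between your shaded bid and your value, so underbidding forfeits an item you could have won at a profitable price.
Loss from deviating = $123 − ($0) = $123.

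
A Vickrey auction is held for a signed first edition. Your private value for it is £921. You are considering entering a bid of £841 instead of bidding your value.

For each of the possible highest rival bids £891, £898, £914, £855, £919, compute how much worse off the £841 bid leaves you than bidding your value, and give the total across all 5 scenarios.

The deviation costs you only when the competing bid falls strictly between £841 and £921; elsewhere both bids give the same outcome.
£891: truthful payoff £30, deviation payoff £0 → loss £30.
£898: truthful payoff £23, deviation payoff £0 → loss £23.
£914: truthful payoff £7, deviation payoff £0 → loss £7.
£855: truthful payoff £66, deviation payoff £0 → loss £66.
£919: truthful payoff £2, deviation payoff £0 → loss £2.
Total loss = £30 + £23 + £7 + £66 + £2 = £128.

£128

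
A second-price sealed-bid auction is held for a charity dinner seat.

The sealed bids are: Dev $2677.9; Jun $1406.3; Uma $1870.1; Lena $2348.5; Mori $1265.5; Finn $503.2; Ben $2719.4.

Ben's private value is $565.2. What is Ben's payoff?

Highest bid: Ben at $2719.4, so Ben wins.
Second-highest bid: Dev at $2677.9 — that is the price the winner pays.
Ben's payoff = value − price = $565.2 − $2677.9 = −$2112.7.

−$2112.7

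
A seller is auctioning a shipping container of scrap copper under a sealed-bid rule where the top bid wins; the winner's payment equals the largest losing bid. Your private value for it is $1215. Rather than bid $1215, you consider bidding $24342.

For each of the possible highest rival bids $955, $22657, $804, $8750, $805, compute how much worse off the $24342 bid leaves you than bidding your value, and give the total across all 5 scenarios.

$28977

The deviation costs you only when the competing bid falls strictly between $1215 and $24342; elsewhere both bids give the same outcome.
$955: outcomes coincide → loss $0.
$22657: truthful payoff $0, deviation payoff −$21442 → loss $21442.
$804: outcomes coincide → loss $0.
$8750: truthful payoff $0, deviation payoff −$7535 → loss $7535.
$805: outcomes coincide → loss $0.
Total loss = $21442 + $7535 = $28977.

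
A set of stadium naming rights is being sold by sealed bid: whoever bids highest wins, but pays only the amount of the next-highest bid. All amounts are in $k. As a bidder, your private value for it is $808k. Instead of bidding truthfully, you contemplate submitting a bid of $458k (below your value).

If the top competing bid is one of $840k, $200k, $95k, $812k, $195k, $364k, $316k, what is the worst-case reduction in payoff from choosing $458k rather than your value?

$0k

$840k: same outcome either way → loss $0k.
$200k: same outcome either way → loss $0k.
$95k: same outcome either way → loss $0k.
$812k: same outcome either way → loss $0k.
$195k: same outcome either way → loss $0k.
$364k: same outcome either way → loss $0k.
$316k: same outcome either way → loss $0k.
Maximum loss: $0k.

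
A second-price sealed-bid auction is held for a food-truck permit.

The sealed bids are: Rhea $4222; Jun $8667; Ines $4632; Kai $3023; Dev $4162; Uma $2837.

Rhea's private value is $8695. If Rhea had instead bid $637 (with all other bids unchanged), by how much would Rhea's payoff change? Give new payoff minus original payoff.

$0

The highest bid among the other bidders is $8667; Rhea's bid doesn't change that.
Original bid $4222: Rhea is not highest (top rival bid is $8667); payoff $0.
Alternative bid $637: Rhea is not highest (top rival bid is $8667); payoff $0.
Change in payoff = $0 − ($0) = $0.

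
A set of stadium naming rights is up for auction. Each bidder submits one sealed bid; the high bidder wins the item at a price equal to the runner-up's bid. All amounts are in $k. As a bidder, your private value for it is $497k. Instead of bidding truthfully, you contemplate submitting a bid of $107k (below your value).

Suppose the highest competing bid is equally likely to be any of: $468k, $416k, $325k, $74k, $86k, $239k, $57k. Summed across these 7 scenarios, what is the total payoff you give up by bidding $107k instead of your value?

$540k

The deviation costs you only when the competing bid falls strictly between $107k and $497k; elsewhere both bids give the same outcome.
$468k: truthful payoff $29k, deviation payoff $0k → loss $29k.
$416k: truthful payoff $81k, deviation payoff $0k → loss $81k.
$325k: truthful payoff $172k, deviation payoff $0k → loss $172k.
$74k: outcomes coincide → loss $0k.
$86k: outcomes coincide → loss $0k.
$239k: truthful payoff $258k, deviation payoff $0k → loss $258k.
$57k: outcomes coincide → loss $0k.
Total loss = $29k + $81k + $172k + $258k = $540k.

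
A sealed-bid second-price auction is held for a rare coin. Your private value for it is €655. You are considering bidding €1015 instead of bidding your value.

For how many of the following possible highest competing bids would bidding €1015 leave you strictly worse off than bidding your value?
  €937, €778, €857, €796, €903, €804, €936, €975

8

The deviation hurts exactly when the highest competing bid lies strictly between €655 and €1015 — overbidding then wins at a price above your value.
€937: inside the interval → strictly worse (loss €282).
€778: inside the interval → strictly worse (loss €123).
€857: inside the interval → strictly worse (loss €202).
€796: inside the interval → strictly worse (loss €141).
€903: inside the interval → strictly worse (loss €248).
€804: inside the interval → strictly worse (loss €149).
€936: inside the interval → strictly worse (loss €281).
€975: inside the interval → strictly worse (loss €320).
Count: 8.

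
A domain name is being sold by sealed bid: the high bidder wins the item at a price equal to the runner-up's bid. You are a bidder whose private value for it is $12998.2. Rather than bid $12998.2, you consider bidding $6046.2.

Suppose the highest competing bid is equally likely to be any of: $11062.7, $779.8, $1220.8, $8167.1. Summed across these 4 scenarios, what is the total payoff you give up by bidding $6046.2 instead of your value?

The deviation costs you only when the competing bid falls strictly between $6046.2 and $12998.2; elsewhere both bids give the same outcome.
$11062.7: truthful payoff $1935.5, deviation payoff $0 → loss $1935.5.
$779.8: outcomes coincide → loss $0.
$1220.8: outcomes coincide → loss $0.
$8167.1: truthful payoff $4831.1, deviation payoff $0 → loss $4831.1.
Total loss = $1935.5 + $4831.1 = $6766.6.

$6766.6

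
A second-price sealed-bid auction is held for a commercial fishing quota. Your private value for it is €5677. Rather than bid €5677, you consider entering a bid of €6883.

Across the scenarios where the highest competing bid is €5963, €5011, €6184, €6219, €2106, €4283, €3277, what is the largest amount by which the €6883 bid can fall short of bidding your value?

€5963: truthful gives €0, deviation gives −€286 → loss €286.
€5011: same outcome either way → loss €0.
€6184: truthful gives €0, deviation gives −€507 → loss €507.
€6219: truthful gives €0, deviation gives −€542 → loss €542.
€2106: same outcome either way → loss €0.
€4283: same outcome either way → loss €0.
€3277: same outcome either way → loss €0.
Maximum loss: €542.

€542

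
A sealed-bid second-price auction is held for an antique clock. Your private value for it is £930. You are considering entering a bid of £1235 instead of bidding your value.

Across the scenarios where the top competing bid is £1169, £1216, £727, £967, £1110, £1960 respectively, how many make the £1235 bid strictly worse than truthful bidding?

4

The deviation hurts exactly when the highest competing bid lies strictly between £930 and £1235 — overbidding then wins at a price above your value.
£1169: inside the interval → strictly worse (loss £239).
£1216: inside the interval → strictly worse (loss £286).
£727: below both → same outcome either way.
£967: inside the interval → strictly worse (loss £37).
£1110: inside the interval → strictly worse (loss £180).
£1960: above both → same outcome either way.
Count: 4.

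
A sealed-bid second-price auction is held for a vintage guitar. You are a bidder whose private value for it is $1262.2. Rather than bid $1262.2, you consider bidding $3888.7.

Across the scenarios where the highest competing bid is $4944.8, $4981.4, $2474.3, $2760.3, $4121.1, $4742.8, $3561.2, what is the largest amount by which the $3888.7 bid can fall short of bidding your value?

$4944.8: same outcome either way → loss $0.
$4981.4: same outcome either way → loss $0.
$2474.3: truthful gives $0, deviation gives −$1212.1 → loss $1212.1.
$2760.3: truthful gives $0, deviation gives −$1498.1 → loss $1498.1.
$4121.1: same outcome either way → loss $0.
$4742.8: same outcome either way → loss $0.
$3561.2: truthful gives $0, deviation gives −$2299 → loss $2299.
Maximum loss: $2299.

$2299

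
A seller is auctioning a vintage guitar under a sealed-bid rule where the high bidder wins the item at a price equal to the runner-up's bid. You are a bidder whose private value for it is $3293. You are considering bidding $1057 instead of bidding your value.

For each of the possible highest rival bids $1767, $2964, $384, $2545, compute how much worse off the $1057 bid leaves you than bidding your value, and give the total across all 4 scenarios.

The deviation costs you only when the competing bid falls strictly between $1057 and $3293; elsewhere both bids give the same outcome.
$1767: truthful payoff $1526, deviation payoff $0 → loss $1526.
$2964: truthful payoff $329, deviation payoff $0 → loss $329.
$384: outcomes coincide → loss $0.
$2545: truthful payoff $748, deviation payoff $0 → loss $748.
Total loss = $1526 + $329 + $748 = $2603.

$2603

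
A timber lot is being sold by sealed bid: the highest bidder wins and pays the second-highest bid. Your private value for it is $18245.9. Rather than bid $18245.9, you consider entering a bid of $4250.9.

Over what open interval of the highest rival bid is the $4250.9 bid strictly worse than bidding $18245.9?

If the competing bid is below $4250.9, both bids win at the same price — no difference.
If it is above $18245.9, both bids lose — no difference.
If it lies strictly between $4250.9 and $18245.9, bidding your value wins at a price below your value (positive payoff) while bidding $4250.9 loses (payoff 0).
So the deviation strictly hurts on the open interval ($4250.9, $18245.9).
In a second-price auction your bid sets only whether you win, not what you pay, so bidding your true value is weakly dominant.

($4250.9, $18245.9)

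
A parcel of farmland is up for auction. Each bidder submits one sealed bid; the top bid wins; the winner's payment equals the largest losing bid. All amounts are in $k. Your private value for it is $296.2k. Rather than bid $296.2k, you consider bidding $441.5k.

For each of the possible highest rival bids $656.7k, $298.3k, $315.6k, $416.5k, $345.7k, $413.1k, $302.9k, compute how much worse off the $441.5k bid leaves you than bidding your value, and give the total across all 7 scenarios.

The deviation costs you only when the competing bid falls strictly between $296.2k and $441.5k; elsewhere both bids give the same outcome.
$656.7k: outcomes coincide → loss $0k.
$298.3k: truthful payoff $0k, deviation payoff −$2.1k → loss $2.1k.
$315.6k: truthful payoff $0k, deviation payoff −$19.4k → loss $19.4k.
$416.5k: truthful payoff $0k, deviation payoff −$120.3k → loss $120.3k.
$345.7k: truthful payoff $0k, deviation payoff −$49.5k → loss $49.5k.
$413.1k: truthful payoff $0k, deviation payoff −$116.9k → loss $116.9k.
$302.9k: truthful payoff $0k, deviation payoff −$6.7k → loss $6.7k.
Total loss = $2.1k + $19.4k + $120.3k + $49.5k + $116.9k + $6.7k = $314.9k.

$314.9k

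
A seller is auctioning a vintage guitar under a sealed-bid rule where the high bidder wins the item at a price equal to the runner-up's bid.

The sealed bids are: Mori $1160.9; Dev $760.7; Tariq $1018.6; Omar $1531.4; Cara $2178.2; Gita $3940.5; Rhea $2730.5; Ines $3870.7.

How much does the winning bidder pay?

$3870.7

Highest bid: Gita at $3940.5, so Gita wins.
Second-highest bid: Ines at $3870.7 — that is the price the winner pays.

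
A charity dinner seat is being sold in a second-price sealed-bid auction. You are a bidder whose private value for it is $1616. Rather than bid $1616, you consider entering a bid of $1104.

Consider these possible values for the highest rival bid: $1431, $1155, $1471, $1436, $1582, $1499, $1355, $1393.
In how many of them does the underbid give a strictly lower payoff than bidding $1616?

The deviation hurts exactly when the highest competing bid lies strictly between $1104 and $1616 — underbidding then forfeits a profitable win.
$1431: inside the interval → strictly worse (loss $185).
$1155: inside the interval → strictly worse (loss $461).
$1471: inside the interval → strictly worse (loss $145).
$1436: inside the interval → strictly worse (loss $180).
$1582: inside the interval → strictly worse (loss $34).
$1499: inside the interval → strictly worse (loss $117).
$1355: inside the interval → strictly worse (loss $261).
$1393: inside the interval → strictly worse (loss $223).
Count: 8.

8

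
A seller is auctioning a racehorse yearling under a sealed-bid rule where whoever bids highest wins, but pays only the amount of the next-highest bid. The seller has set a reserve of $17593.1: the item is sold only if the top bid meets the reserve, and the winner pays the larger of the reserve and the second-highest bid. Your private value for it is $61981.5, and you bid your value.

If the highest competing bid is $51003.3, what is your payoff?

$10978.2

Your bid $61981.5 is the highest and exceeds the reserve.
Price = max(second-highest bid, reserve) = max($51003.3, $17593.1) = $51003.3.
Payoff = $61981.5 − $51003.3 = $10978.2.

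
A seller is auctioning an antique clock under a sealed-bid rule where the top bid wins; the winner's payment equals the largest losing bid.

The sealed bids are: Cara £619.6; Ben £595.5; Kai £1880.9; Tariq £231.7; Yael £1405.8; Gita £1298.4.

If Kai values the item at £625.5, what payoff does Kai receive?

Highest bid: Kai at £1880.9, so Kai wins.
Second-highest bid: Yael at £1405.8 — that is the price the winner pays.
Kai's payoff = value − price = £625.5 − £1405.8 = −£780.3.

−£780.3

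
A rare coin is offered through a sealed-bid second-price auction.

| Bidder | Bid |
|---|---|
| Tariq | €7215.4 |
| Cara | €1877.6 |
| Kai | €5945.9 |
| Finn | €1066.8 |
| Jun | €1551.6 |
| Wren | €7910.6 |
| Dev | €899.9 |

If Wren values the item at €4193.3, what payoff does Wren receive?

Highest bid: Wren at €7910.6, so Wren wins.
Second-highest bid: Tariq at €7215.4 — that is the price the winner pays.
Wren's payoff = value − price = €4193.3 − €7215.4 = −€3022.1.

−€3022.1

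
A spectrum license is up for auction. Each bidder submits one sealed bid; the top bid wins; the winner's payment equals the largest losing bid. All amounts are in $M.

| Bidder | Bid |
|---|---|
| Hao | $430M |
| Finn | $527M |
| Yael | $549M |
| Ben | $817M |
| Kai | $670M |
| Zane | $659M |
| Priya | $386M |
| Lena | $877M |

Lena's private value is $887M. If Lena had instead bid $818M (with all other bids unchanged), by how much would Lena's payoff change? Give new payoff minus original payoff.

$0M

The highest bid among the other bidders is $817M; Lena's bid doesn't change that.
Original bid $877M: Lena is highest, pays the top rival bid $817M; payoff $887M − $817M = $70M.
Alternative bid $818M: Lena is highest, pays the top rival bid $817M; payoff $887M − $817M = $70M.
Change in payoff = $70M − ($70M) = $0M.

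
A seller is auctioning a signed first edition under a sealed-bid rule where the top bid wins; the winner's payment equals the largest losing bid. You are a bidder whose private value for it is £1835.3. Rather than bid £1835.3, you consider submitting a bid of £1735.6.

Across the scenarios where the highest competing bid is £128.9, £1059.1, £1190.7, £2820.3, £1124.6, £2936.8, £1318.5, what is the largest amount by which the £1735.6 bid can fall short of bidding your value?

£128.9: same outcome either way → loss £0.
£1059.1: same outcome either way → loss £0.
£1190.7: same outcome either way → loss £0.
£2820.3: same outcome either way → loss £0.
£1124.6: same outcome either way → loss £0.
£2936.8: same outcome either way → loss £0.
£1318.5: same outcome either way → loss £0.
Maximum loss: £0.

£0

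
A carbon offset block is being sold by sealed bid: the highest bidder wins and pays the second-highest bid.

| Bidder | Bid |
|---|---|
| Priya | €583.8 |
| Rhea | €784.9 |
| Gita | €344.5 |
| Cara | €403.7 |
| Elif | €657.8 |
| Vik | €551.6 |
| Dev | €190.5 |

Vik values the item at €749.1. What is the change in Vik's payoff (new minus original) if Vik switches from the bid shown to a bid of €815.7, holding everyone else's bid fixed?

The highest bid among the other bidders is €784.9; Vik's bid doesn't change that.
Original bid €551.6: Vik is not highest (top rival bid is €784.9); payoff €0.
Alternative bid €815.7: Vik is highest, pays the top rival bid €784.9; payoff €749.1 − €784.9 = −€35.8.
Change in payoff = −€35.8 − (€0) = −€35.8.

−€35.8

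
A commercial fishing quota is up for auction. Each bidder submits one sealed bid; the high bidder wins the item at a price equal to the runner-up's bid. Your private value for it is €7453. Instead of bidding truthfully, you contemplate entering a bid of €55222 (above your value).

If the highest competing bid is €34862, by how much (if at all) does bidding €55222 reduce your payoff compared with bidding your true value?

€27409

Bidding your value €7453: you lose (since €7453 < €34862). Payoff €0.
Bidding €55222: you win and pay €34862. Payoff €7453 − €34862 = −€27409.
The competing bid €34862 lies between your value and your inflated bid, so overbidding wins an item priced above your value.
Loss from deviating = €0 − (−€27409) = €27409.
Because the price is fixed by the runner-up's bid, deviating from your value can only change a good outcome into a bad one — never the reverse.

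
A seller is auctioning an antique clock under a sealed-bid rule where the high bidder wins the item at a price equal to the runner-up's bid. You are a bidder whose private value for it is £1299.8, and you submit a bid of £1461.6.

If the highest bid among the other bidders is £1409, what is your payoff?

−£109.2

Your bid £1461.6 exceeds the highest competing bid £1409, so you win.
In a second-price auction the winner pays the second-highest bid, £1409.
Payoff = value − price = £1299.8 − £1409 = −£109.2.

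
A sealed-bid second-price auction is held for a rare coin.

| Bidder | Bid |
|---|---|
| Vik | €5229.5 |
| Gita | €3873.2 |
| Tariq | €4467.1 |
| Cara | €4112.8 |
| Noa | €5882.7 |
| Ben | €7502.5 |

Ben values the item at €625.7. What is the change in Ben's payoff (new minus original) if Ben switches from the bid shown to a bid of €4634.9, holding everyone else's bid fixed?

The highest bid among the other bidders is €5882.7; Ben's bid doesn't change that.
Original bid €7502.5: Ben is highest, pays the top rival bid €5882.7; payoff €625.7 − €5882.7 = −€5257.
Alternative bid €4634.9: Ben is not highest (top rival bid is €5882.7); payoff €0.
Change in payoff = €0 − (−€5257) = €5257.

€5257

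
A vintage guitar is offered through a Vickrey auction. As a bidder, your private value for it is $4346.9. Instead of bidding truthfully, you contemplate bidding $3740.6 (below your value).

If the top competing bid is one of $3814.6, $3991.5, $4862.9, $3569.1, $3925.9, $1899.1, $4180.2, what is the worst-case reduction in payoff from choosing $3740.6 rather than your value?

$3814.6: truthful gives $532.3, deviation gives $0 → loss $532.3.
$3991.5: truthful gives $355.4, deviation gives $0 → loss $355.4.
$4862.9: same outcome either way → loss $0.
$3569.1: same outcome either way → loss $0.
$3925.9: truthful gives $421, deviation gives $0 → loss $421.
$1899.1: same outcome either way → loss $0.
$4180.2: truthful gives $166.7, deviation gives $0 → loss $166.7.
Maximum loss: $532.3.

$532.3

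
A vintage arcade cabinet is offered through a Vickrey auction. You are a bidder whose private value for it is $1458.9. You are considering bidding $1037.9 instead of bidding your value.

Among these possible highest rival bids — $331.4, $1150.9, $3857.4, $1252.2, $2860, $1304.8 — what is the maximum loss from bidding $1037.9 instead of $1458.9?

$331.4: same outcome either way → loss $0.
$1150.9: truthful gives $308, deviation gives $0 → loss $308.
$3857.4: same outcome either way → loss $0.
$1252.2: truthful gives $206.7, deviation gives $0 → loss $206.7.
$2860: same outcome either way → loss $0.
$1304.8: truthful gives $154.1, deviation gives $0 → loss $154.1.
Maximum loss: $308.

$308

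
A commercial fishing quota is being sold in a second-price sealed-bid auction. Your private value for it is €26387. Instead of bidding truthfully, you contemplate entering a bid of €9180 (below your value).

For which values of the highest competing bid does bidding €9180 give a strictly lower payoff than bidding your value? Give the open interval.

If the competing bid is below €9180, both bids win at the same price — no difference.
If it is above €26387, both bids lose — no difference.
If it lies strictly between €9180 and €26387, bidding your value wins at a price below your value (positive payoff) while bidding €9180 loses (payoff 0).
So the deviation strictly hurts on the open interval (€9180, €26387).
In a second-price auction your bid sets only whether you win, not what you pay, so bidding your true value is weakly dominant.

(€9180, €26387)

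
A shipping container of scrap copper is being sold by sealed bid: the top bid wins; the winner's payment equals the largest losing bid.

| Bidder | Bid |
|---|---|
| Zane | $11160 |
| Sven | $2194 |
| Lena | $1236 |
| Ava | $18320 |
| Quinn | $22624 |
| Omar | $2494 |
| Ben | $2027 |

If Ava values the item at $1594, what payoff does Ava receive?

$0

Highest bid: Quinn at $22624, so Quinn wins.
Second-highest bid: Ava at $18320 — that is the price the winner pays.
Ava did not win, so Ava pays nothing and receives nothing: payoff $0.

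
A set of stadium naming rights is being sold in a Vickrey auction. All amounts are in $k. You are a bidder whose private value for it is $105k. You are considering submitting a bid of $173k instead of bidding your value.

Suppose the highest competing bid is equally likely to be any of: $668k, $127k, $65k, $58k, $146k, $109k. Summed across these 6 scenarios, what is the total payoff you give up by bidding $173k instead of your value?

$67k

The deviation costs you only when the competing bid falls strictly between $105k and $173k; elsewhere both bids give the same outcome.
$668k: outcomes coincide → loss $0k.
$127k: truthful payoff $0k, deviation payoff −$22k → loss $22k.
$65k: outcomes coincide → loss $0k.
$58k: outcomes coincide → loss $0k.
$146k: truthful payoff $0k, deviation payoff −$41k → loss $41k.
$109k: truthful payoff $0k, deviation payoff −$4k → loss $4k.
Total loss = $22k + $41k + $4k = $67k.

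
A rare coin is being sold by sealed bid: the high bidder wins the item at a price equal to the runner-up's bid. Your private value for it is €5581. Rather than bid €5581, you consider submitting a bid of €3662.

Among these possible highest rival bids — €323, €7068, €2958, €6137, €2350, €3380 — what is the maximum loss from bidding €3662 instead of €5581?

€323: same outcome either way → loss €0.
€7068: same outcome either way → loss €0.
€2958: same outcome either way → loss €0.
€6137: same outcome either way → loss €0.
€2350: same outcome either way → loss €0.
€3380: same outcome either way → loss €0.
Maximum loss: €0.

€0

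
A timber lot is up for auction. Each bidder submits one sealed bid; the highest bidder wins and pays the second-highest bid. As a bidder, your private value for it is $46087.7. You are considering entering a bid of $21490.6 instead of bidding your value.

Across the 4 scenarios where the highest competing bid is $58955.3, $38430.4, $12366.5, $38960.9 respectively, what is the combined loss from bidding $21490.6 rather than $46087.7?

The deviation costs you only when the competing bid falls strictly between $21490.6 and $46087.7; elsewhere both bids give the same outcome.
$58955.3: outcomes coincide → loss $0.
$38430.4: truthful payoff $7657.3, deviation payoff $0 → loss $7657.3.
$12366.5: outcomes coincide → loss $0.
$38960.9: truthful payoff $7126.8, deviation payoff $0 → loss $7126.8.
Total loss = $7657.3 + $7126.8 = $14784.1.
Truthful bidding weakly dominates here: raising your bid can only win items priced above your value, and lowering it can only forfeit items priced below.

$14784.1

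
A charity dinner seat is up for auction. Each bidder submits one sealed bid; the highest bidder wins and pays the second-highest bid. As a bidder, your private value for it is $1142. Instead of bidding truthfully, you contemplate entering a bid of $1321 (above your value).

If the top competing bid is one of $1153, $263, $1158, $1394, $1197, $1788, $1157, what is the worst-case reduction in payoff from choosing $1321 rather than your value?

$55

$1153: truthful gives $0, deviation gives −$11 → loss $11.
$263: same outcome either way → loss $0.
$1158: truthful gives $0, deviation gives −$16 → loss $16.
$1394: same outcome either way → loss $0.
$1197: truthful gives $0, deviation gives −$55 → loss $55.
$1788: same outcome either way → loss $0.
$1157: truthful gives $0, deviation gives −$15 → loss $15.
Maximum loss: $55.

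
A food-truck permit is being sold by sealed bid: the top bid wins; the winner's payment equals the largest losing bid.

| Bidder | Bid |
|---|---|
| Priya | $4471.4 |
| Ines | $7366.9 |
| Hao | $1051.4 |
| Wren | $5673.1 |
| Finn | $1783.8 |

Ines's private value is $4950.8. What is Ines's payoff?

−$722.3

Highest bid: Ines at $7366.9, so Ines wins.
Second-highest bid: Wren at $5673.1 — that is the price the winner pays.
Ines's payoff = value − price = $4950.8 − $5673.1 = −$722.3.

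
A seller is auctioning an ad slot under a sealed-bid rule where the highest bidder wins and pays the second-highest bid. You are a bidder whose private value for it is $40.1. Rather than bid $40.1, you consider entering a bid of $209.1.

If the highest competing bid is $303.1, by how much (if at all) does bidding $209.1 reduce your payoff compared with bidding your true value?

Bidding your value $40.1: you lose (since $40.1 < $303.1). Payoff $0.
Bidding $209.1: you lose. Payoff $0.
Difference = $0 − $0 = $0; both bids lead to the same outcome because the competing bid is above both your value and your alternative bid.

$0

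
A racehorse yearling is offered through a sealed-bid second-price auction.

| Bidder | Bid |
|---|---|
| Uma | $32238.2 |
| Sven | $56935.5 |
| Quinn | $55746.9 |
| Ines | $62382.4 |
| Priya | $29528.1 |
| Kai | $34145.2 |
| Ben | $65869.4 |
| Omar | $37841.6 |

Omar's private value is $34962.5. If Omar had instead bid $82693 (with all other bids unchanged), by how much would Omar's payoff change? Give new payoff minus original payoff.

−$30906.9

The highest bid among the other bidders is $65869.4; Omar's bid doesn't change that.
Original bid $37841.6: Omar is not highest (top rival bid is $65869.4); payoff $0.
Alternative bid $82693: Omar is highest, pays the top rival bid $65869.4; payoff $34962.5 − $65869.4 = −$30906.9.
Change in payoff = −$30906.9 − ($0) = −$30906.9.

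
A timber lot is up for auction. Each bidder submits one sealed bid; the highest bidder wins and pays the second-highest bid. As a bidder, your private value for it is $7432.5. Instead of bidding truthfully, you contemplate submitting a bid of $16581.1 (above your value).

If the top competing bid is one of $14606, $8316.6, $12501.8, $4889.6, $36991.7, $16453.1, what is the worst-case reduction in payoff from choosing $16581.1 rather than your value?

$9020.6

$14606: truthful gives $0, deviation gives −$7173.5 → loss $7173.5.
$8316.6: truthful gives $0, deviation gives −$884.1 → loss $884.1.
$12501.8: truthful gives $0, deviation gives −$5069.3 → loss $5069.3.
$4889.6: same outcome either way → loss $0.
$36991.7: same outcome either way → loss $0.
$16453.1: truthful gives $0, deviation gives −$9020.6 → loss $9020.6.
Maximum loss: $9020.6.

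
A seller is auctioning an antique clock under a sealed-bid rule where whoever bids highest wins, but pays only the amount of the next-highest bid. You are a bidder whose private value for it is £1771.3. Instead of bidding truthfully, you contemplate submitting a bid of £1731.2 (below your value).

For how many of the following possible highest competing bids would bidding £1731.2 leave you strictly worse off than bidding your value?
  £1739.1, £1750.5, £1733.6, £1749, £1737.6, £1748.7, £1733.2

7

The deviation hurts exactly when the highest competing bid lies strictly between £1731.2 and £1771.3 — underbidding then forfeits a profitable win.
£1739.1: inside the interval → strictly worse (loss £32.2).
£1750.5: inside the interval → strictly worse (loss £20.8).
£1733.6: inside the interval → strictly worse (loss £37.7).
£1749: inside the interval → strictly worse (loss £22.3).
£1737.6: inside the interval → strictly worse (loss £33.7).
£1748.7: inside the interval → strictly worse (loss £22.6).
£1733.2: inside the interval → strictly worse (loss £38.1).
Count: 7.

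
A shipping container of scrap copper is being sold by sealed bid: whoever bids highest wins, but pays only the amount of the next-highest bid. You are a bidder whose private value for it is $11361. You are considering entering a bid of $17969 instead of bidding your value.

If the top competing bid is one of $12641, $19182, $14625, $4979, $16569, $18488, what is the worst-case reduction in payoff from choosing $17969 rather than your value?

$5208

$12641: truthful gives $0, deviation gives −$1280 → loss $1280.
$19182: same outcome either way → loss $0.
$14625: truthful gives $0, deviation gives −$3264 → loss $3264.
$4979: same outcome either way → loss $0.
$16569: truthful gives $0, deviation gives −$5208 → loss $5208.
$18488: same outcome either way → loss $0.
Maximum loss: $5208.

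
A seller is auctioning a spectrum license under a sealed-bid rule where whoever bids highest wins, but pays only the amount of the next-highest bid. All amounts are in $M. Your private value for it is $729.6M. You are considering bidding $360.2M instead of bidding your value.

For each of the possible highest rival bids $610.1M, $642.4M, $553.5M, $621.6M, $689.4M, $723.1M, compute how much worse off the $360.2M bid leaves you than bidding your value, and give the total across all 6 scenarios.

$537.5M

The deviation costs you only when the competing bid falls strictly between $360.2M and $729.6M; elsewhere both bids give the same outcome.
$610.1M: truthful payoff $119.5M, deviation payoff $0M → loss $119.5M.
$642.4M: truthful payoff $87.2M, deviation payoff $0M → loss $87.2M.
$553.5M: truthful payoff $176.1M, deviation payoff $0M → loss $176.1M.
$621.6M: truthful payoff $108M, deviation payoff $0M → loss $108M.
$689.4M: truthful payoff $40.2M, deviation payoff $0M → loss $40.2M.
$723.1M: truthful payoff $6.5M, deviation payoff $0M → loss $6.5M.
Total loss = $119.5M + $87.2M + $176.1M + $108M + $40.2M + $6.5M = $537.5M.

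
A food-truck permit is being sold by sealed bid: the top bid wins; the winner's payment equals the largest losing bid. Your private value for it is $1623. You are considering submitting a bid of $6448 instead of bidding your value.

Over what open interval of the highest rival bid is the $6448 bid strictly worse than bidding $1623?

If the competing bid is below $1623, both bids win at the same price — no difference.
If it is above $6448, both bids lose — no difference.
If it lies strictly between $1623 and $6448, bidding your value loses (payoff 0) while bidding $6448 wins at a price above your value (payoff negative).
So the deviation strictly hurts on the open interval ($1623, $6448).
Because the price is fixed by the runner-up's bid, deviating from your value can only change a good outcome into a bad one — never the reverse.

($1623, $6448)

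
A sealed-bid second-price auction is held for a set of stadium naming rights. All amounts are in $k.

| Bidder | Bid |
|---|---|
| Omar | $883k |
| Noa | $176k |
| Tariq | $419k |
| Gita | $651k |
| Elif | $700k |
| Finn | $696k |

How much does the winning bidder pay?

Highest bid: Omar at $883k, so Omar wins.
Second-highest bid: Elif at $700k — that is the price the winner pays.

$700k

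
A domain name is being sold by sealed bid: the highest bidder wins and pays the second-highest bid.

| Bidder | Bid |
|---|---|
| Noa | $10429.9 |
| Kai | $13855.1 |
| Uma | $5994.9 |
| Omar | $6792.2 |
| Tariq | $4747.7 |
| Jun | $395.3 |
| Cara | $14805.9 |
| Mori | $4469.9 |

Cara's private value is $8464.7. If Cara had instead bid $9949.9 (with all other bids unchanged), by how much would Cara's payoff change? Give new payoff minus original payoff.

The highest bid among the other bidders is $13855.1; Cara's bid doesn't change that.
Original bid $14805.9: Cara is highest, pays the top rival bid $13855.1; payoff $8464.7 − $13855.1 = −$5390.4.
Alternative bid $9949.9: Cara is not highest (top rival bid is $13855.1); payoff $0.
Change in payoff = $0 − (−$5390.4) = $5390.4.

$5390.4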